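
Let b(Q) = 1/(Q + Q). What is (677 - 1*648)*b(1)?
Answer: 29/2 ≈ 14.500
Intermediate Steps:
b(Q) = 1/(2*Q)
(677 - 1*648)*b(1) = (677 - 1*648)*((½)/1) = (677 - 648)*((½)*1) = 29*(½) = 29/2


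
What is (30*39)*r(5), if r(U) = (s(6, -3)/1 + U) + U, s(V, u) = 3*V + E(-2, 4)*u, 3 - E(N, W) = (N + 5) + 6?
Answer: 53820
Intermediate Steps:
E(N, W) = -8 - N (E(N, W) = 3 - ((N + 5) + 6) = 3 - ((5 + N) + 6) = 3 - (11 + N) = 3 + (-11 - N) = -8 - N)
s(V, u) = -6*u + 3*V (s(V, u) = 3*V + (-8 - 1*(-2))*u = 3*V + (-8 + 2)*u = 3*V - 6*u = -6*u + 3*V)
r(U) = 36 + 2*U (r(U) = ((-6*(-3) + 3*6)/1 + U) + U = ((18 + 18)*1 + U) + U = (36*1 + U) + U = (36 + U) + U = 36 + 2*U)
(30*39)*r(5) = (30*39)*(36 + 2*5) = 1170*(36 + 10) = 1170*46 = 53820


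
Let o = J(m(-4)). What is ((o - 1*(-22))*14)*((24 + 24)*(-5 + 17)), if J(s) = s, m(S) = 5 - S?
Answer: 249984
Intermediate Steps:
o = 9 (o = 5 - 1*(-4) = 5 + 4 = 9)
((o - 1*(-22))*14)*((24 + 24)*(-5 + 17)) = ((9 - 1*(-22))*14)*((24 + 24)*(-5 + 17)) = ((9 + 22)*14)*(48*12) = (31*14)*576 = 434*576 = 249984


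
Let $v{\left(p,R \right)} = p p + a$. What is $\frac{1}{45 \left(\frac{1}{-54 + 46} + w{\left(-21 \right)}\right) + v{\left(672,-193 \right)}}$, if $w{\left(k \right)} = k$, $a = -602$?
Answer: $\frac{8}{3600251} \approx 2.2221 \cdot 10^{-6}$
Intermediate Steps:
$v{\left(p,R \right)} = -602 + p^{2}$ ($v{\left(p,R \right)} = p p - 602 = p^{2} - 602 = -602 + p^{2}$)
$\frac{1}{45 \left(\frac{1}{-54 + 46} + w{\left(-21 \right)}\right) + v{\left(672,-193 \right)}} = \frac{1}{45 \left(\frac{1}{-54 + 46} - 21\right) - \left(602 - 672^{2}\right)} = \frac{1}{45 \left(\frac{1}{-8} - 21\right) + \left(-602 + 451584\right)} = \frac{1}{45 \left(- \frac{1}{8} - 21\right) + 450982} = \frac{1}{45 \left(- \frac{169}{8}\right) + 450982} = \frac{1}{- \frac{7605}{8} + 450982} = \frac{1}{\frac{3600251}{8}} = \frac{8}{3600251}$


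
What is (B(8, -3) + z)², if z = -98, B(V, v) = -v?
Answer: 9025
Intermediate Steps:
(B(8, -3) + z)² = (-1*(-3) - 98)² = (3 - 98)² = (-95)² = 9025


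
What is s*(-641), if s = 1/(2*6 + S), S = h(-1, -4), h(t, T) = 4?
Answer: -641/16 ≈ -40.063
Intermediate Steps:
S = 4
s = 1/16 (s = 1/(2*6 + 4) = 1/(12 + 4) = 1/16 ≈ 0.062500)
s*(-641) = (1/16)*(-641) = -641/16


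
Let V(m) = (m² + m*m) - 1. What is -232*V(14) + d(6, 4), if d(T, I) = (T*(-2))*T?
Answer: -90784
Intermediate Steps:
d(T, I) = -2*T² (d(T, I) = (-2*T)*T = -2*T²)
V(m) = -1 + 2*m² (V(m) = (m² + m²) - 1 = 2*m² - 1 = -1 + 2*m²)
-232*V(14) + d(6, 4) = -232*(-1 + 2*14²) - 2*6² = -232*(-1 + 2*196) - 2*36 = -232*(-1 + 392) - 72 = -232*391 - 72 = -90712 - 72 = -90784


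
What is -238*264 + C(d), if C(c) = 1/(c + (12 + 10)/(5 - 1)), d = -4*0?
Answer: -691150/11 ≈ -62832.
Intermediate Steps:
d = 0
C(c) = 1/(11/2 + c) (C(c) = 1/(c + 22/4) = 1/(c + 22*(1/4)) = 1/(c + 11/2) = 1/(11/2 + c))
-238*264 + C(d) = -238*264 + 2/(11 + 2*0) = -62832 + 2/(11 + 0) = -62832 + 2/11 = -691150/11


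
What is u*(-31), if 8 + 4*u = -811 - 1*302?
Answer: 34751/4 ≈ 8687.8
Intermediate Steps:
u = -1121/4 (u = -2 + (-811 - 1*302)/4 = -2 + (-811 - 302)/4 = -2 + (¼)*(-1113) = -2 - 1113/4 = -1121/4 ≈ -280.25)
u*(-31) = -1121/4*(-31) = 34751/4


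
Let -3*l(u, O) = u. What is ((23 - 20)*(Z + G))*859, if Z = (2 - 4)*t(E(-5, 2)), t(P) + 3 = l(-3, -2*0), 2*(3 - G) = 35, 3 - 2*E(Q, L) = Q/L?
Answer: -54117/2 ≈ -27059.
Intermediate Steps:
E(Q, L) = 3/2 - Q/(2*L)
G = -29/2 (G = 3 - ½*35 = 3 - 35/2 = -29/2 ≈ -14.500)
l(u, O) = -u/3
t(P) = -2 (t(P) = -3 - ⅓*(-3) = -3 + 1 = -2)
Z = 4 (Z = (2 - 4)*(-2) = -2*(-2) = 4)
((23 - 20)*(Z + G))*859 = ((23 - 20)*(4 - 29/2))*859 = (3*(-21/2))*859 = -63/2*859 = -54117/2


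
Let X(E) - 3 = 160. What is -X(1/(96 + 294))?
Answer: -163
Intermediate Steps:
X(E) = 163 (X(E) = 3 + 160 = 163)
-X(1/(96 + 294)) = -1*163 = -163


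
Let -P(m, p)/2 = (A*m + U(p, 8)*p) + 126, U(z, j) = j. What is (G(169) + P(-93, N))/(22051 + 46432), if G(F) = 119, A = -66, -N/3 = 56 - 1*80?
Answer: -13561/68483 ≈ -0.19802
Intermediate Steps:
N = 72 (N = -3*(56 - 1*80) = -3*(56 - 80) = -3*(-24) = 72)
P(m, p) = -252 - 16*p + 132*m (P(m, p) = -2*((-66*m + 8*p) + 126) = -2*(126 - 66*m + 8*p) = -252 - 16*p + 132*m)
(G(169) + P(-93, N))/(22051 + 46432) = (119 + (-252 - 16*72 + 132*(-93)))/(22051 + 46432) = (119 + (-252 - 1152 - 12276))/68483 = (119 - 13680)*(1/68483) = -13561*1/68483 = -13561/68483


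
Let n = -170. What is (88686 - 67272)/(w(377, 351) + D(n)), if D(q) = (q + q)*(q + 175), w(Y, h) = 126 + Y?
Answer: -7138/399 ≈ -17.890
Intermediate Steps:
D(q) = 2*q*(175 + q) (D(q) = (2*q)*(175 + q) = 2*q*(175 + q))
(88686 - 67272)/(w(377, 351) + D(n)) = (88686 - 67272)/((126 + 377) + 2*(-170)*(175 - 170)) = 21414/(503 + 2*(-170)*5) = 21414/(503 - 1700) = 21414/(-1197) = 21414*(-1/1197) = -7138/399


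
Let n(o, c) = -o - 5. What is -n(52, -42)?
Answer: 57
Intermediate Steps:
n(o, c) = -5 - o
-n(52, -42) = -(-5 - 1*52) = -(-5 - 52) = -1*(-57) = 57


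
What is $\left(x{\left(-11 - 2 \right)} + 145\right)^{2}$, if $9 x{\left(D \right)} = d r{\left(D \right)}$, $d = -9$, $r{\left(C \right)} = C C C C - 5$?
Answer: $807184921$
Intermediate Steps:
$r{\left(C \right)} = -5 + C^{4}$ ($r{\left(C \right)} = C^{2} C C - 5 = C^{3} C - 5 = C^{4} - 5 = -5 + C^{4}$)
$x{\left(D \right)} = 5 - D^{4}$ ($x{\left(D \right)} = \frac{\left(-9\right) \left(-5 + D^{4}\right)}{9} = \frac{45 - 9 D^{4}}{9} = 5 - D^{4}$)
$\left(x{\left(-11 - 2 \right)} + 145\right)^{2} = \left(\left(5 - \left(-11 - 2\right)^{4}\right) + 145\right)^{2} = \left(\left(5 - \left(-13\right)^{4}\right) + 145\right)^{2} = \left(\left(5 - 28561\right) + 145\right)^{2} = \left(-28556 + 145\right)^{2} = \left(-28411\right)^{2} = 807184921$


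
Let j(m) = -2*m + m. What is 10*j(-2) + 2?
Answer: 22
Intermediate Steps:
j(m) = -m
10*j(-2) + 2 = 10*(-1*(-2)) + 2 = 10*2 + 2 = 20 + 2 = 22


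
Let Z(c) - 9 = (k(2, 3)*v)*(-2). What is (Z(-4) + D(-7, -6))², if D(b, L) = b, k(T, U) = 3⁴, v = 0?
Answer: 4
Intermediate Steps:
k(T, U) = 81
Z(c) = 9 (Z(c) = 9 + (81*0)*(-2) = 9 + 0*(-2) = 9 + 0 = 9)
(Z(-4) + D(-7, -6))² = (9 - 7)² = 2² = 4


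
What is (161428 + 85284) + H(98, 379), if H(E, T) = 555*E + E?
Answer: 301200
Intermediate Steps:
H(E, T) = 556*E
(161428 + 85284) + H(98, 379) = (161428 + 85284) + 556*98 = 246712 + 54488 = 301200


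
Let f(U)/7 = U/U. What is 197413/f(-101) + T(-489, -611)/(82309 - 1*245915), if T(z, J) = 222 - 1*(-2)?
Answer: 16148974855/572621 ≈ 28202.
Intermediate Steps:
T(z, J) = 224 (T(z, J) = 222 + 2 = 224)
f(U) = 7 (f(U) = 7*(U/U) = 7*1 = 7)
197413/f(-101) + T(-489, -611)/(82309 - 1*245915) = 197413/7 + 224/(82309 - 1*245915) = 197413*(⅐) + 224/(82309 - 245915) = 197413/7 + 224/(-163606) = 197413/7 + 224*(-1/163606) = 197413/7 - 112/81803 = 16148974855/572621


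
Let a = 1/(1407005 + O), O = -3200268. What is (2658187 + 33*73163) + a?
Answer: 9096444922857/1793263 ≈ 5.0726e+6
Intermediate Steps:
a = -1/1793263 (a = 1/(1407005 - 3200268) = 1/(-1793263) = -1/1793263 ≈ -5.5764e-7)
(2658187 + 33*73163) + a = (2658187 + 33*73163) - 1/1793263 = (2658187 + 2414379) - 1/1793263 = 5072566 - 1/1793263 = 9096444922857/1793263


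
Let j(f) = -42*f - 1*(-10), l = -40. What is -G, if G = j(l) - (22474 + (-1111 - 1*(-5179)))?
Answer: 24852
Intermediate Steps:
j(f) = 10 - 42*f (j(f) = -42*f + 10 = 10 - 42*f)
G = -24852 (G = (10 - 42*(-40)) - (22474 + (-1111 - 1*(-5179))) = (10 + 1680) - (22474 + (-1111 + 5179)) = 1690 - (22474 + 4068) = 1690 - 1*26542 = 1690 - 26542 = -24852)
-G = -1*(-24852) = 24852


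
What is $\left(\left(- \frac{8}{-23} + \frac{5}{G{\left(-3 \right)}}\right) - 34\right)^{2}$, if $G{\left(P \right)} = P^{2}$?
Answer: $\frac{46936201}{42849} \approx 1095.4$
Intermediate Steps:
$\left(\left(- \frac{8}{-23} + \frac{5}{G{\left(-3 \right)}}\right) - 34\right)^{2} = \left(\left(- \frac{8}{-23} + \frac{5}{\left(-3\right)^{2}}\right) - 34\right)^{2} = \left(\left(\left(-8\right) \left(- \frac{1}{23}\right) + \frac{5}{9}\right) - 34\right)^{2} = \left(\left(\frac{8}{23} + 5 \cdot \frac{1}{9}\right) - 34\right)^{2} = \left(\left(\frac{8}{23} + \frac{5}{9}\right) - 34\right)^{2} = \left(\frac{187}{207} - 34\right)^{2} = \left(- \frac{6851}{207}\right)^{2} = \frac{46936201}{42849}$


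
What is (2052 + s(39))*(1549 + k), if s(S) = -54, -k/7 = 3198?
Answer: -41632326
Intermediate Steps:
k = -22386 (k = -7*3198 = -22386)
(2052 + s(39))*(1549 + k) = (2052 - 54)*(1549 - 22386) = 1998*(-20837) = -41632326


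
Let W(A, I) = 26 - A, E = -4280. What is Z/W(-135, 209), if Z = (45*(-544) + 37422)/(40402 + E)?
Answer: 6471/2907821 ≈ 0.0022254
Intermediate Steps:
Z = 6471/18061 (Z = (45*(-544) + 37422)/(40402 - 4280) = (-24480 + 37422)/36122 = 12942*(1/36122) = 6471/18061 ≈ 0.35829)
Z/W(-135, 209) = 6471/(18061*(26 - 1*(-135))) = 6471/(18061*(26 + 135)) = (6471/18061)/161 = (6471/18061)*(1/161) = 6471/2907821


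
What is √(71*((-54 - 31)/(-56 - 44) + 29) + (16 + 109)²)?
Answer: √1774435/10 ≈ 133.21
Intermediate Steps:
√(71*((-54 - 31)/(-56 - 44) + 29) + (16 + 109)²) = √(71*(-85/(-100) + 29) + 125²) = √(71*(-85*(-1/100) + 29) + 15625) = √(71*(17/20 + 29) + 15625) = √(71*(597/20) + 15625) = √(42387/20 + 15625) = √(354887/20) = √1774435/10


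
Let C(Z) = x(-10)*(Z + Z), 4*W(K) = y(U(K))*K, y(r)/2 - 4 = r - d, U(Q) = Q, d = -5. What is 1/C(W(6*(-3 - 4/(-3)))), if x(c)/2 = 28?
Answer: 1/560 ≈ 0.0017857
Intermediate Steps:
x(c) = 56 (x(c) = 2*28 = 56)
y(r) = 18 + 2*r (y(r) = 8 + 2*(r - 1*(-5)) = 8 + 2*(r + 5) = 8 + 2*(5 + r) = 8 + (10 + 2*r) = 18 + 2*r)
W(K) = K*(18 + 2*K)/4 (W(K) = ((18 + 2*K)*K)/4 = (K*(18 + 2*K))/4 = K*(18 + 2*K)/4)
C(Z) = 112*Z (C(Z) = 56*(Z + Z) = 56*(2*Z) = 112*Z)
1/C(W(6*(-3 - 4/(-3)))) = 1/(112*((6*(-3 - 4/(-3)))*(9 + 6*(-3 - 4/(-3)))/2)) = 1/(112*((6*(-3 - 4*(-⅓)))*(9 + 6*(-3 - 4*(-⅓)))/2)) = 1/(112*((6*(-3 + 4/3))*(9 + 6*(-3 + 4/3))/2)) = 1/(112*((6*(-5/3))*(9 + 6*(-5/3))/2)) = 1/(112*((½)*(-10)*(9 - 10))) = 1/(112*((½)*(-10)*(-1))) = 1/(112*5) = 1/560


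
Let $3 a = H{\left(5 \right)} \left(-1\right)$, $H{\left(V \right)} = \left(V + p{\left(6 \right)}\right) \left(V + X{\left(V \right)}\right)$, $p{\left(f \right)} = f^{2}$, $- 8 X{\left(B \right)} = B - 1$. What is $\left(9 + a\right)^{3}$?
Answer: $- \frac{1157625}{8} \approx -1.447 \cdot 10^{5}$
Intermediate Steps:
$X{\left(B \right)} = \frac{1}{8} - \frac{B}{8}$ ($X{\left(B \right)} = - \frac{B - 1}{8} = - \frac{-1 + B}{8} = \frac{1}{8} - \frac{B}{8}$)
$H{\left(V \right)} = \left(36 + V\right) \left(\frac{1}{8} + \frac{7 V}{8}\right)$ ($H{\left(V \right)} = \left(V + 6^{2}\right) \left(V - \left(- \frac{1}{8} + \frac{V}{8}\right)\right) = \left(V + 36\right) \left(\frac{1}{8} + \frac{7 V}{8}\right) = \left(36 + V\right) \left(\frac{1}{8} + \frac{7 V}{8}\right)$)
$a = - \frac{123}{2}$ ($a = \frac{\left(\frac{9}{2} + \frac{7 \cdot 5^{2}}{8} + \frac{253}{8} \cdot 5\right) \left(-1\right)}{3} = \frac{\left(\frac{9}{2} + \frac{7}{8} \cdot 25 + \frac{1265}{8}\right) \left(-1\right)}{3} = \frac{\left(\frac{9}{2} + \frac{175}{8} + \frac{1265}{8}\right) \left(-1\right)}{3} = \frac{\frac{369}{2} \left(-1\right)}{3} = \frac{1}{3} \left(- \frac{369}{2}\right) = - \frac{123}{2} \approx -61.5$)
$\left(9 + a\right)^{3} = \left(9 - \frac{123}{2}\right)^{3} = \left(- \frac{105}{2}\right)^{3} = - \frac{1157625}{8}$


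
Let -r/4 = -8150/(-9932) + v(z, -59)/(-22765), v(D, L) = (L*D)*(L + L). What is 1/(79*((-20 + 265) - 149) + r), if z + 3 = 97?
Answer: 56525495/435003598226 ≈ 0.00012994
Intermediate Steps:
z = 94 (z = -3 + 97 = 94)
v(D, L) = 2*D*L² (v(D, L) = (D*L)*(2*L) = 2*D*L²)
r = 6314244146/56525495 (r = -4*(-8150/(-9932) + (2*94*(-59)²)/(-22765)) = -4*(-8150*(-1/9932) + (2*94*3481)*(-1/22765)) = -4*(4075/4966 + 654428*(-1/22765)) = -4*(4075/4966 - 654428/22765) = -4*(-3157122073/113050990) = 6314244146/56525495 ≈ 111.71)
1/(79*((-20 + 265) - 149) + r) = 1/(79*((-20 + 265) - 149) + 6314244146/56525495) = 1/(79*(245 - 149) + 6314244146/56525495) = 1/(79*96 + 6314244146/56525495) = 1/(7584 + 6314244146/56525495) = 1/(435003598226/56525495) = 56525495/435003598226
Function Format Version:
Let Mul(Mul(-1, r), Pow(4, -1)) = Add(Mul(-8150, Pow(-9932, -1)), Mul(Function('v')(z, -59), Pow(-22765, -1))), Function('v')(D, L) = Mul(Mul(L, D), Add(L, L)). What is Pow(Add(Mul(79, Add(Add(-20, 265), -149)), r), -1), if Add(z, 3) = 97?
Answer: Rational(56525495, 435003598226) ≈ 0.00012994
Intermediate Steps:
z = 94 (z = Add(-3, 97) = 94)
Function('v')(D, L) = Mul(2, D, Pow(L, 2)) (Function('v')(D, L) = Mul(Mul(D, L), Mul(2, L)) = Mul(2, D, Pow(L, 2)))
r = Rational(6314244146, 56525495) (r = Mul(-4, Add(Mul(-8150, Pow(-9932, -1)), Mul(Mul(2, 94, Pow(-59, 2)), Pow(-22765, -1)))) = Mul(-4, Add(Mul(-8150, Rational(-1, 9932)), Mul(Mul(2, 94, 3481), Rational(-1, 22765)))) = Mul(-4, Add(Rational(4075, 4966), Mul(654428, Rational(-1, 22765)))) = Mul(-4, Add(Rational(4075, 4966), Rational(-654428, 22765))) = Mul(-4, Rational(-3157122073, 113050990)) = Rational(6314244146, 56525495) ≈ 111.71)
Pow(Add(Mul(79, Add(Add(-20, 265), -149)), r), -1) = Pow(Add(Mul(79, Add(Add(-20, 265), -149)), Rational(6314244146, 56525495)), -1) = Pow(Add(Mul(79, Add(245, -149)), Rational(6314244146, 56525495)), -1) = Pow(Add(Mul(79, 96), Rational(6314244146, 56525495)), -1) = Pow(Add(7584, Rational(6314244146, 56525495)), -1) = Pow(Rational(435003598226, 56525495), -1) = Rational(56525495, 435003598226)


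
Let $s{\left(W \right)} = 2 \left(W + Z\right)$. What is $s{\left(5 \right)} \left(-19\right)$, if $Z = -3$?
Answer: $-76$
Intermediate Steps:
$s{\left(W \right)} = -6 + 2 W$ ($s{\left(W \right)} = 2 \left(W - 3\right) = 2 \left(-3 + W\right) = -6 + 2 W$)
$s{\left(5 \right)} \left(-19\right) = \left(-6 + 2 \cdot 5\right) \left(-19\right) = \left(-6 + 10\right) \left(-19\right) = 4 \left(-19\right) = -76$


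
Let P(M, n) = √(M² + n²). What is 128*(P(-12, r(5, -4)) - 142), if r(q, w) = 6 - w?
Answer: -18176 + 256*√61 ≈ -16177.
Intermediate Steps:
128*(P(-12, r(5, -4)) - 142) = 128*(√((-12)² + (6 - 1*(-4))²) - 142) = 128*(√(144 + (6 + 4)²) - 142) = 128*(√(144 + 10²) - 142) = 128*(√(144 + 100) - 142) = 128*(√244 - 142) = 128*(2*√61 - 142) = 128*(-142 + 2*√61) = -18176 + 256*√61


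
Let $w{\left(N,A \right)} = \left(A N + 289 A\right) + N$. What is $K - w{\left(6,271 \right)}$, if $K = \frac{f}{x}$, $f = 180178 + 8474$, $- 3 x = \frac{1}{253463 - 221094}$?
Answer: $-18319509715$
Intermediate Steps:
$w{\left(N,A \right)} = N + 289 A + A N$ ($w{\left(N,A \right)} = \left(289 A + A N\right) + N = N + 289 A + A N$)
$x = - \frac{1}{97107}$ ($x = - \frac{1}{3 \left(253463 - 221094\right)} = - \frac{1}{3 \cdot 32369} = \left(- \frac{1}{3}\right) \frac{1}{32369} = - \frac{1}{97107} \approx -1.0298 \cdot 10^{-5}$)
$f = 188652$
$K = -18319429764$ ($K = \frac{188652}{- \frac{1}{97107}} = 188652 \left(-97107\right) = -18319429764$)
$K - w{\left(6,271 \right)} = -18319429764 - \left(6 + 289 \cdot 271 + 271 \cdot 6\right) = -18319429764 - \left(6 + 78319 + 1626\right) = -18319429764 - 79951 = -18319509715$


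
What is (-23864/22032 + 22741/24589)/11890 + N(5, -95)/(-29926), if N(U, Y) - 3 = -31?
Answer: 11111948479861/12047732978727420 ≈ 0.00092233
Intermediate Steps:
N(U, Y) = -28 (N(U, Y) = 3 - 31 = -28)
(-23864/22032 + 22741/24589)/11890 + N(5, -95)/(-29926) = (-23864/22032 + 22741/24589)/11890 - 28/(-29926) = (-23864*1/22032 + 22741*(1/24589))*(1/11890) - 28*(-1/29926) = (-2983/2754 + 22741/24589)*(1/11890) + 14/14963 = -10720273/67718106*1/11890 + 14/14963 = -10720273/805168280340 + 14/14963 = 11111948479861/12047732978727420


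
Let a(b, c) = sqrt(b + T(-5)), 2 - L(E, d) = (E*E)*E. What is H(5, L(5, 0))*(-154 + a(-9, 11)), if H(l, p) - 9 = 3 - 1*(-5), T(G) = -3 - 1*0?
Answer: -2618 + 34*I*sqrt(3) ≈ -2618.0 + 58.89*I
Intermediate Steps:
T(G) = -3 (T(G) = -3 + 0 = -3)
L(E, d) = 2 - E**3 (L(E, d) = 2 - E*E*E = 2 - E**2*E = 2 - E**3)
H(l, p) = 17 (H(l, p) = 9 + (3 - 1*(-5)) = 9 + (3 + 5) = 9 + 8 = 17)
a(b, c) = sqrt(-3 + b) (a(b, c) = sqrt(b - 3) = sqrt(-3 + b))
H(5, L(5, 0))*(-154 + a(-9, 11)) = 17*(-154 + sqrt(-3 - 9)) = 17*(-154 + sqrt(-12)) = 17*(-154 + 2*I*sqrt(3)) = -2618 + 34*I*sqrt(3)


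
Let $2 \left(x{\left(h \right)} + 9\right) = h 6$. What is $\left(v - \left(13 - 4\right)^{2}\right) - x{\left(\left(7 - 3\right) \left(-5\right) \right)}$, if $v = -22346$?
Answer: $-22358$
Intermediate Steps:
$x{\left(h \right)} = -9 + 3 h$ ($x{\left(h \right)} = -9 + \frac{h 6}{2} = -9 + \frac{6 h}{2} = -9 + 3 h$)
$\left(v - \left(13 - 4\right)^{2}\right) - x{\left(\left(7 - 3\right) \left(-5\right) \right)} = \left(-22346 - \left(13 - 4\right)^{2}\right) - \left(-9 + 3 \left(7 - 3\right) \left(-5\right)\right) = \left(-22346 - 9^{2}\right) - \left(-9 + 3 \cdot 4 \left(-5\right)\right) = \left(-22346 - 81\right) - \left(-9 + 3 \left(-20\right)\right) = \left(-22346 - 81\right) - \left(-9 - 60\right) = -22427 - -69 = -22427 + 69 = -22358$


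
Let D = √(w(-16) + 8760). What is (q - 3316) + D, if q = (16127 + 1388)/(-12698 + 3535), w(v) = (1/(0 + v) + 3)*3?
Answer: -30402023/9163 + 3*√15589/4 ≈ -3224.3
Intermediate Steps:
w(v) = 9 + 3/v (w(v) = (1/v + 3)*3 = (3 + 1/v)*3 = 9 + 3/v)
D = 3*√15589/4 (D = √((9 + 3/(-16)) + 8760) = √((9 + 3*(-1/16)) + 8760) = √((9 - 3/16) + 8760) = √(141/16 + 8760) = √(140301/16) = 3*√15589/4 ≈ 93.642)
q = -17515/9163 (q = 17515/(-9163) = 17515*(-1/9163) = -17515/9163 ≈ -1.9115)
(q - 3316) + D = (-17515/9163 - 3316) + 3*√15589/4 = -30402023/9163 + 3*√15589/4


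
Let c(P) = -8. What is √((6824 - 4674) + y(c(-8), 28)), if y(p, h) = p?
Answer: 3*√238 ≈ 46.282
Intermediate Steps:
√((6824 - 4674) + y(c(-8), 28)) = √((6824 - 4674) - 8) = √(2150 - 8) = √2142 = 3*√238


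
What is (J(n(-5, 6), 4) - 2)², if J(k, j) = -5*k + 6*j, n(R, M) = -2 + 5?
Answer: 49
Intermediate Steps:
n(R, M) = 3
(J(n(-5, 6), 4) - 2)² = ((-5*3 + 6*4) - 2)² = ((-15 + 24) - 2)² = (9 - 2)² = 7² = 49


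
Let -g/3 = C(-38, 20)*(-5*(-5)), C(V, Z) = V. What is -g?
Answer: -2850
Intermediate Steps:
g = 2850 (g = -(-114)*(-5*(-5)) = -(-114)*25 = -3*(-950) = 2850)
-g = -1*2850 = -2850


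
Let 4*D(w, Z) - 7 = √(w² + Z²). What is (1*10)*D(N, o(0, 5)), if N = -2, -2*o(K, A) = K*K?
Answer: 45/2 ≈ 22.500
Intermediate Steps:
o(K, A) = -K²/2 (o(K, A) = -K*K/2 = -K²/2)
D(w, Z) = 7/4 + √(Z² + w²)/4 (D(w, Z) = 7/4 + √(w² + Z²)/4 = 7/4 + √(Z² + w²)/4)
(1*10)*D(N, o(0, 5)) = (1*10)*(7/4 + √((-½*0²)² + (-2)²)/4) = 10*(7/4 + √((-½*0)² + 4)/4) = 10*(7/4 + √(0² + 4)/4) = 10*(7/4 + √(0 + 4)/4) = 10*(7/4 + √4/4) = 10*(7/4 + (¼)*2) = 10*(7/4 + ½) = 10*(9/4) = 45/2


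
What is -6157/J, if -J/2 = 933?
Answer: 6157/1866 ≈ 3.2996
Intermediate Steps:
J = -1866 (J = -2*933 = -1866)
-6157/J = -6157/(-1866) = -6157*(-1/1866) = 6157/1866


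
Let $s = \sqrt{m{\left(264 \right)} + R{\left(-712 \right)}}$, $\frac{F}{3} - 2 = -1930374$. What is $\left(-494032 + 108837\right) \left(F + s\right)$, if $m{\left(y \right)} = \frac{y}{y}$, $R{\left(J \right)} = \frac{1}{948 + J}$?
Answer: $2230708927620 - \frac{385195 \sqrt{13983}}{118} \approx 2.2307 \cdot 10^{12}$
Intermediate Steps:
$F = -5791116$ ($F = 6 + 3 \left(-1930374\right) = 6 - 5791122 = -5791116$)
$m{\left(y \right)} = 1$
$s = \frac{\sqrt{13983}}{118}$ ($s = \sqrt{1 + \frac{1}{948 - 712}} = \sqrt{1 + \frac{1}{236}} = \sqrt{\frac{237}{236}} = \frac{\sqrt{13983}}{118} \approx 1.0021$)
$\left(-494032 + 108837\right) \left(F + s\right) = \left(-494032 + 108837\right) \left(-5791116 + \frac{\sqrt{13983}}{118}\right) = - 385195 \left(-5791116 + \frac{\sqrt{13983}}{118}\right) = 2230708927620 - \frac{385195 \sqrt{13983}}{118}$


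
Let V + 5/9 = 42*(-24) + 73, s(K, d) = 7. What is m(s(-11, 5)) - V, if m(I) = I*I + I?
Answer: 8924/9 ≈ 991.56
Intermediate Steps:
V = -8420/9 (V = -5/9 + (42*(-24) + 73) = -5/9 + (-1008 + 73) = -5/9 - 935 = -8420/9 ≈ -935.56)
m(I) = I + I² (m(I) = I² + I = I + I²)
m(s(-11, 5)) - V = 7*(1 + 7) - 1*(-8420/9) = 7*8 + 8420/9 = 56 + 8420/9 = 8924/9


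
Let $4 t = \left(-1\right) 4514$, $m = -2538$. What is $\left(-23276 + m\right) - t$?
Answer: $- \frac{49371}{2} \approx -24686.0$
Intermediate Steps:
$t = - \frac{2257}{2}$ ($t = \frac{\left(-1\right) 4514}{4} = \frac{1}{4} \left(-4514\right) = - \frac{2257}{2} \approx -1128.5$)
$\left(-23276 + m\right) - t = \left(-23276 - 2538\right) - - \frac{2257}{2} = -25814 + \frac{2257}{2} = - \frac{49371}{2}$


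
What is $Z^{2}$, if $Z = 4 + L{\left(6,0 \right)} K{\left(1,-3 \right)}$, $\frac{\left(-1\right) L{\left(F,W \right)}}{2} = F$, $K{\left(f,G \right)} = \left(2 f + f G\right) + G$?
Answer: $2704$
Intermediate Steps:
$K{\left(f,G \right)} = G + 2 f + G f$ ($K{\left(f,G \right)} = \left(2 f + G f\right) + G = G + 2 f + G f$)
$L{\left(F,W \right)} = - 2 F$
$Z = 52$ ($Z = 4 + \left(-2\right) 6 \left(-3 + 2 \cdot 1 - 3\right) = 4 - 12 \left(-3 + 2 - 3\right) = 4 - -48 = 4 + 48 = 52$)
$Z^{2} = 52^{2} = 2704$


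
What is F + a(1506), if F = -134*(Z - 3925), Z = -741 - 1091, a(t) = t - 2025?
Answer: 770919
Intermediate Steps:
a(t) = -2025 + t
Z = -1832
F = 771438 (F = -134*(-1832 - 3925) = -134*(-5757) = 771438)
F + a(1506) = 771438 + (-2025 + 1506) = 771438 - 519 = 770919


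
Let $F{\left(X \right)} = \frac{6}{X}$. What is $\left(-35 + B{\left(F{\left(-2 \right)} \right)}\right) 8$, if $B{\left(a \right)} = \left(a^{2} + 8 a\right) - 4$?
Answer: $-432$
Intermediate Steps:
$B{\left(a \right)} = -4 + a^{2} + 8 a$
$\left(-35 + B{\left(F{\left(-2 \right)} \right)}\right) 8 = \left(-35 + \left(-4 + \left(\frac{6}{-2}\right)^{2} + 8 \frac{6}{-2}\right)\right) 8 = \left(-35 + \left(-4 + \left(6 \left(- \frac{1}{2}\right)\right)^{2} + 8 \cdot 6 \left(- \frac{1}{2}\right)\right)\right) 8 = \left(-35 + \left(-4 + \left(-3\right)^{2} + 8 \left(-3\right)\right)\right) 8 = \left(-35 - 19\right) 8 = \left(-54\right) 8 = -432$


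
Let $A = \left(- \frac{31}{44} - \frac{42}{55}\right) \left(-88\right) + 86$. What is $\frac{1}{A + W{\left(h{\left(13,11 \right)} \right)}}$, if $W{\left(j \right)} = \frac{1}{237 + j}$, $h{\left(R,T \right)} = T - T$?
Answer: $\frac{1185}{255017} \approx 0.0046467$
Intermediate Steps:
$h{\left(R,T \right)} = 0$
$A = \frac{1076}{5}$ ($A = \left(\left(-31\right) \frac{1}{44} - \frac{42}{55}\right) \left(-88\right) + 86 = \left(- \frac{31}{44} - \frac{42}{55}\right) \left(-88\right) + 86 = \left(- \frac{323}{220}\right) \left(-88\right) + 86 = \frac{646}{5} + 86 = \frac{1076}{5} \approx 215.2$)
$\frac{1}{A + W{\left(h{\left(13,11 \right)} \right)}} = \frac{1}{\frac{1076}{5} + \frac{1}{237 + 0}} = \frac{1}{\frac{1076}{5} + \frac{1}{237}} = \frac{1}{\frac{255017}{1185}} = \frac{1185}{255017}$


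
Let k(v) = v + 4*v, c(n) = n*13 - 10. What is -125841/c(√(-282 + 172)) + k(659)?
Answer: 2094732/623 + 545311*I*√110/6230 ≈ 3362.3 + 918.02*I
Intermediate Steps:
c(n) = -10 + 13*n (c(n) = 13*n - 10 = -10 + 13*n)
k(v) = 5*v
-125841/c(√(-282 + 172)) + k(659) = -125841/(-10 + 13*√(-282 + 172)) + 5*659 = -125841/(-10 + 13*√(-110)) + 3295 = -125841/(-10 + 13*(I*√110)) + 3295 = -125841/(-10 + 13*I*√110) + 3295 = 3295 - 125841/(-10 + 13*I*√110)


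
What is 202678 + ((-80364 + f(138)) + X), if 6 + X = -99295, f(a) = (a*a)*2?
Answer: 61101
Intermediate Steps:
f(a) = 2*a² (f(a) = a²*2 = 2*a²)
X = -99301 (X = -6 - 99295 = -99301)
202678 + ((-80364 + f(138)) + X) = 202678 + ((-80364 + 2*138²) - 99301) = 202678 + ((-80364 + 2*19044) - 99301) = 202678 + ((-80364 + 38088) - 99301) = 202678 + (-42276 - 99301) = 202678 - 141577 = 61101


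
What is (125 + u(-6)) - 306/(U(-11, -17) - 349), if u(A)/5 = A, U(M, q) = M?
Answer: 1917/20 ≈ 95.850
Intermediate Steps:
u(A) = 5*A
(125 + u(-6)) - 306/(U(-11, -17) - 349) = (125 + 5*(-6)) - 306/(-11 - 349) = (125 - 30) - 306/(-360) = 95 - 1/360*(-306) = 95 + 17/20 = 1917/20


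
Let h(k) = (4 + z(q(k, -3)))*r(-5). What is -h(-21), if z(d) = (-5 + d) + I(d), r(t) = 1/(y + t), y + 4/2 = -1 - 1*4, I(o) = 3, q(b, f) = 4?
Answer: 1/2 ≈ 0.50000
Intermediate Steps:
y = -7 (y = -2 + (-1 - 1*4) = -2 + (-1 - 4) = -2 - 5 = -7)
r(t) = 1/(-7 + t)
z(d) = -2 + d (z(d) = (-5 + d) + 3 = -2 + d)
h(k) = -1/2 (h(k) = (4 + (-2 + 4))/(-7 - 5) = (4 + 2)/(-12) = 6*(-1/12) = -1/2)
-h(-21) = -1*(-1/2) = 1/2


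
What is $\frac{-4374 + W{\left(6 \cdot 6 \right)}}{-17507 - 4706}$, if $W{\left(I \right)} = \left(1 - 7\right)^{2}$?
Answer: $\frac{4338}{22213} \approx 0.19529$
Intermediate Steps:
$W{\left(I \right)} = 36$ ($W{\left(I \right)} = \left(-6\right)^{2} = 36$)
$\frac{-4374 + W{\left(6 \cdot 6 \right)}}{-17507 - 4706} = \frac{-4374 + 36}{-17507 - 4706} = - \frac{4338}{-22213} = \left(-4338\right) \left(- \frac{1}{22213}\right) = \frac{4338}{22213}$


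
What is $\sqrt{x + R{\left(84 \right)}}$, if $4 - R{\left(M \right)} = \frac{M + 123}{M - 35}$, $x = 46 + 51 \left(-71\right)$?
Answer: $\frac{i \sqrt{175186}}{7} \approx 59.793 i$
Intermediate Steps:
$x = -3575$ ($x = 46 - 3621 = -3575$)
$R{\left(M \right)} = 4 - \frac{123 + M}{-35 + M}$ ($R{\left(M \right)} = 4 - \frac{M + 123}{M - 35} = 4 - \frac{123 + M}{-35 + M}$)
$\sqrt{x + R{\left(84 \right)}} = \sqrt{-3575 + \frac{-263 + 3 \cdot 84}{-35 + 84}} = \sqrt{-3575 + \frac{-263 + 252}{49}} = \sqrt{-3575 + \frac{1}{49} \left(-11\right)} = \sqrt{-3575 - \frac{11}{49}} = \sqrt{- \frac{175186}{49}} = \frac{i \sqrt{175186}}{7}$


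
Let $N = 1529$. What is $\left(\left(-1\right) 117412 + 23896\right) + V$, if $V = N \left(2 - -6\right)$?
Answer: $-81284$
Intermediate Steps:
$V = 12232$ ($V = 1529 \left(2 - -6\right) = 1529 \left(2 + 6\right) = 1529 \cdot 8 = 12232$)
$\left(\left(-1\right) 117412 + 23896\right) + V = \left(\left(-1\right) 117412 + 23896\right) + 12232 = \left(-117412 + 23896\right) + 12232 = -93516 + 12232 = -81284$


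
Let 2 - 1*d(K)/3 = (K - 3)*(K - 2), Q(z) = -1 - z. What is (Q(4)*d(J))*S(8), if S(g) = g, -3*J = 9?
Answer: 3360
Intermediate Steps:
J = -3 (J = -⅓*9 = -3)
d(K) = 6 - 3*(-3 + K)*(-2 + K) (d(K) = 6 - 3*(K - 3)*(K - 2) = 6 - 3*(-3 + K)*(-2 + K))
(Q(4)*d(J))*S(8) = ((-1 - 1*4)*(-12 - 3*(-3)² + 15*(-3)))*8 = ((-1 - 4)*(-12 - 3*9 - 45))*8 = -5*(-12 - 27 - 45)*8 = -5*(-84)*8 = 420*8 = 3360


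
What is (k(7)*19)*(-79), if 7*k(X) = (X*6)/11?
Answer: -9006/11 ≈ -818.73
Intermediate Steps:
k(X) = 6*X/77 (k(X) = ((X*6)/11)/7 = ((6*X)*(1/11))/7 = (6*X/11)/7 = 6*X/77)
(k(7)*19)*(-79) = (((6/77)*7)*19)*(-79) = ((6/11)*19)*(-79) = (114/11)*(-79) = -9006/11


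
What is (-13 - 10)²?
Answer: 529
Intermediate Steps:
(-13 - 10)² = (-23)² = 529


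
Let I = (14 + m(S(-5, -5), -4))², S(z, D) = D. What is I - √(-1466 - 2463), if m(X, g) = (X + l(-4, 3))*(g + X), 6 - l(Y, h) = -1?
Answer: 16 - I*√3929 ≈ 16.0 - 62.682*I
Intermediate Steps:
l(Y, h) = 7 (l(Y, h) = 6 - 1*(-1) = 6 + 1 = 7)
m(X, g) = (7 + X)*(X + g) (m(X, g) = (X + 7)*(g + X) = (7 + X)*(X + g))
I = 16 (I = (14 + ((-5)² + 7*(-5) + 7*(-4) - 5*(-4)))² = (14 + (25 - 35 - 28 + 20))² = (14 - 18)² = (-4)² = 16)
I - √(-1466 - 2463) = 16 - √(-1466 - 2463) = 16 - √(-3929) = 16 - I*√3929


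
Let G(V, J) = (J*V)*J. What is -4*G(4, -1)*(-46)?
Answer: 736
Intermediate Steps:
G(V, J) = V*J²
-4*G(4, -1)*(-46) = -16*(-1)²*(-46) = -16*(-46) = 736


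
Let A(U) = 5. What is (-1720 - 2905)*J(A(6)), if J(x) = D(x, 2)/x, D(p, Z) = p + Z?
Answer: -6475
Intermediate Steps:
D(p, Z) = Z + p
J(x) = (2 + x)/x
(-1720 - 2905)*J(A(6)) = (-1720 - 2905)*((2 + 5)/5) = -925*7 = -4625*7/5 = -6475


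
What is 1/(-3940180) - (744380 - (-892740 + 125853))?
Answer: -5954664008061/3940180 ≈ -1.5113e+6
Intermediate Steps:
1/(-3940180) - (744380 - (-892740 + 125853)) = -1/3940180 - (744380 - 1*(-766887)) = -1/3940180 - (744380 + 766887) = -1/3940180 - 1*1511267 = -1/3940180 - 1511267 = -5954664008061/3940180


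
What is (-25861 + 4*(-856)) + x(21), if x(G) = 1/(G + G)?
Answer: -1229969/42 ≈ -29285.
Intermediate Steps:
x(G) = 1/(2*G)
(-25861 + 4*(-856)) + x(21) = (-25861 + 4*(-856)) + (½)/21 = (-25861 - 3424) + (½)*(1/21) = -29285 + 1/42 = -1229969/42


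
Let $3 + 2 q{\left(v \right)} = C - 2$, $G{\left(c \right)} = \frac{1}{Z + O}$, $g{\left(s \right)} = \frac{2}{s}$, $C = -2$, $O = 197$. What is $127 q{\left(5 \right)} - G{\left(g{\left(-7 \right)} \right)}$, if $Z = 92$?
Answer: $- \frac{256923}{578} \approx -444.5$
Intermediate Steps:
$G{\left(c \right)} = \frac{1}{289}$ ($G{\left(c \right)} = \frac{1}{92 + 197} = \frac{1}{289}$)
$q{\left(v \right)} = - \frac{7}{2}$ ($q{\left(v \right)} = - \frac{3}{2} + \frac{-2 - 2}{2} = - \frac{3}{2} + \frac{1}{2} \left(-4\right) = - \frac{3}{2} - 2 = - \frac{7}{2}$)
$127 q{\left(5 \right)} - G{\left(g{\left(-7 \right)} \right)} = 127 \left(- \frac{7}{2}\right) - \frac{1}{289} = - \frac{889}{2} - \frac{1}{289} = - \frac{256923}{578}$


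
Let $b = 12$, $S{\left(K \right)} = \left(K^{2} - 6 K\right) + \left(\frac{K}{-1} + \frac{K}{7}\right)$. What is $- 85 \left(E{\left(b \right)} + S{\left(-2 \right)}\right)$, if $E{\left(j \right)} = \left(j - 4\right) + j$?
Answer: $- \frac{22440}{7} \approx -3205.7$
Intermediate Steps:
$S{\left(K \right)} = K^{2} - \frac{48 K}{7}$ ($S{\left(K \right)} = \left(K^{2} - 6 K\right) + \left(K \left(-1\right) + K \frac{1}{7}\right) = \left(K^{2} - 6 K\right) + \left(- K + \frac{K}{7}\right) = \left(K^{2} - 6 K\right) - \frac{6 K}{7} = K^{2} - \frac{48 K}{7}$)
$E{\left(j \right)} = -4 + 2 j$ ($E{\left(j \right)} = \left(-4 + j\right) + j = -4 + 2 j$)
$- 85 \left(E{\left(b \right)} + S{\left(-2 \right)}\right) = - 85 \left(\left(-4 + 2 \cdot 12\right) + \frac{1}{7} \left(-2\right) \left(-48 + 7 \left(-2\right)\right)\right) = - 85 \left(\left(-4 + 24\right) + \frac{1}{7} \left(-2\right) \left(-48 - 14\right)\right) = - 85 \left(20 + \frac{1}{7} \left(-2\right) \left(-62\right)\right) = - 85 \left(20 + \frac{124}{7}\right) = \left(-85\right) \frac{264}{7} = - \frac{22440}{7}$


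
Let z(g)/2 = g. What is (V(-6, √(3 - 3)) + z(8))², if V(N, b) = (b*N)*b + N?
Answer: 100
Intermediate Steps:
z(g) = 2*g
V(N, b) = N + N*b² (V(N, b) = (N*b)*b + N = N*b² + N = N + N*b²)
(V(-6, √(3 - 3)) + z(8))² = (-6*(1 + (√(3 - 3))²) + 2*8)² = (-6*(1 + (√0)²) + 16)² = (-6*(1 + 0²) + 16)² = (-6*(1 + 0) + 16)² = (-6*1 + 16)² = (-6 + 16)² = 10² = 100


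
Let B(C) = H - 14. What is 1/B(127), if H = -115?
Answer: -1/129 ≈ -0.0077519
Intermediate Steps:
B(C) = -129 (B(C) = -115 - 14 = -129)
1/B(127) = 1/(-129) = -1/129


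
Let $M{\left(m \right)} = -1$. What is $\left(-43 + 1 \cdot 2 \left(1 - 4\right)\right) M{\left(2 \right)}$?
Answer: $49$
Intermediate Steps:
$\left(-43 + 1 \cdot 2 \left(1 - 4\right)\right) M{\left(2 \right)} = \left(-43 + 1 \cdot 2 \left(1 - 4\right)\right) \left(-1\right) = \left(-43 + 2 \left(-3\right)\right) \left(-1\right) = \left(-43 - 6\right) \left(-1\right) = \left(-49\right) \left(-1\right) = 49$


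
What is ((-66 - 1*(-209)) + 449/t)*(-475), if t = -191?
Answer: -12760400/191 ≈ -66808.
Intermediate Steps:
((-66 - 1*(-209)) + 449/t)*(-475) = ((-66 - 1*(-209)) + 449/(-191))*(-475) = ((-66 + 209) + 449*(-1/191))*(-475) = (143 - 449/191)*(-475) = (26864/191)*(-475) = -12760400/191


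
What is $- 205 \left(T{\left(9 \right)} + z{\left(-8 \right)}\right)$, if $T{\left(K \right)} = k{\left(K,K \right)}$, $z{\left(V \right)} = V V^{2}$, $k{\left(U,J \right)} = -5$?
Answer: $105985$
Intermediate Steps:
$z{\left(V \right)} = V^{3}$
$T{\left(K \right)} = -5$
$- 205 \left(T{\left(9 \right)} + z{\left(-8 \right)}\right) = - 205 \left(-5 + \left(-8\right)^{3}\right) = - 205 \left(-5 - 512\right) = \left(-205\right) \left(-517\right) = 105985$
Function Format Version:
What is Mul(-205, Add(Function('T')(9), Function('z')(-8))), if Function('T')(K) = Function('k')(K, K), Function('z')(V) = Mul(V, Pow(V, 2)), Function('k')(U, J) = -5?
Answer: 105985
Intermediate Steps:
Function('z')(V) = Pow(V, 3)
Function('T')(K) = -5
Mul(-205, Add(Function('T')(9), Function('z')(-8))) = Mul(-205, Add(-5, Pow(-8, 3))) = Mul(-205, Add(-5, -512)) = Mul(-205, -517) = 105985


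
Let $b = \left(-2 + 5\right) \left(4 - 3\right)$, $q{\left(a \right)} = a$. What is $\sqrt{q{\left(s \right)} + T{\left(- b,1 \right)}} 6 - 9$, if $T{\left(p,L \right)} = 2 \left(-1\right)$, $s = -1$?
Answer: $-9 + 6 i \sqrt{3} \approx -9.0 + 10.392 i$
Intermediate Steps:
$b = 3$ ($b = 3 \cdot 1 = 3$)
$T{\left(p,L \right)} = -2$
$\sqrt{q{\left(s \right)} + T{\left(- b,1 \right)}} 6 - 9 = \sqrt{-1 - 2} \cdot 6 - 9 = \sqrt{-3} \cdot 6 - 9 = i \sqrt{3} \cdot 6 - 9 = 6 i \sqrt{3} - 9 = -9 + 6 i \sqrt{3}$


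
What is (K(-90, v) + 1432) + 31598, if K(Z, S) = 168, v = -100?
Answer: 33198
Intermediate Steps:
(K(-90, v) + 1432) + 31598 = (168 + 1432) + 31598 = 1600 + 31598 = 33198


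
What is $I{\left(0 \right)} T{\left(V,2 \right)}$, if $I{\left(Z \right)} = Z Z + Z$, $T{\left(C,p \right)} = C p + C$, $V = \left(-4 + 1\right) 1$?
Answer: $0$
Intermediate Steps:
$V = -3$ ($V = \left(-3\right) 1 = -3$)
$T{\left(C,p \right)} = C + C p$
$I{\left(Z \right)} = Z + Z^{2}$ ($I{\left(Z \right)} = Z^{2} + Z = Z + Z^{2}$)
$I{\left(0 \right)} T{\left(V,2 \right)} = 0 \left(1 + 0\right) \left(- 3 \left(1 + 2\right)\right) = 0 \cdot 1 \left(\left(-3\right) 3\right) = 0 \left(-9\right) = 0$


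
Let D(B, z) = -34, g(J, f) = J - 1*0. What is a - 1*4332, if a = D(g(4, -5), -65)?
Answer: -4366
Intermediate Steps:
g(J, f) = J (g(J, f) = J + 0 = J)
a = -34
a - 1*4332 = -34 - 1*4332 = -34 - 4332 = -4366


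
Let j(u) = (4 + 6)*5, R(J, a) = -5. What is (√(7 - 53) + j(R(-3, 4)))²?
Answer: (50 + I*√46)² ≈ 2454.0 + 678.23*I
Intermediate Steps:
j(u) = 50 (j(u) = 10*5 = 50)
(√(7 - 53) + j(R(-3, 4)))² = (√(7 - 53) + 50)² = (√(-46) + 50)² = (I*√46 + 50)² = (50 + I*√46)²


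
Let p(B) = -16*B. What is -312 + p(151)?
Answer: -2728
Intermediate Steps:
-312 + p(151) = -312 - 16*151 = -312 - 2416 = -2728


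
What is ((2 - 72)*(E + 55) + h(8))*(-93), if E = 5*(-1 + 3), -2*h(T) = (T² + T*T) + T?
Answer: 429474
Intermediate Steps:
h(T) = -T² - T/2 (h(T) = -((T² + T*T) + T)/2 = -((T² + T²) + T)/2 = -(2*T² + T)/2 = -(T + 2*T²)/2 = -T² - T/2)
E = 10 (E = 5*2 = 10)
((2 - 72)*(E + 55) + h(8))*(-93) = ((2 - 72)*(10 + 55) - 1*8*(½ + 8))*(-93) = (-70*65 - 1*8*17/2)*(-93) = (-4550 - 68)*(-93) = -4618*(-93) = 429474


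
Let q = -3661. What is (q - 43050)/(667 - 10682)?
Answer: 46711/10015 ≈ 4.6641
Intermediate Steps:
(q - 43050)/(667 - 10682) = (-3661 - 43050)/(667 - 10682) = -46711/(-10015) = -46711*(-1/10015) = 46711/10015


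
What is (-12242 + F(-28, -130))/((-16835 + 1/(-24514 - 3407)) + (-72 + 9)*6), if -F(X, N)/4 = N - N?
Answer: 170904441/240302087 ≈ 0.71121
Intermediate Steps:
F(X, N) = 0 (F(X, N) = -4*(N - N) = -4*0 = 0)
(-12242 + F(-28, -130))/((-16835 + 1/(-24514 - 3407)) + (-72 + 9)*6) = (-12242 + 0)/((-16835 + 1/(-24514 - 3407)) + (-72 + 9)*6) = -12242/((-16835 + 1/(-27921)) - 63*6) = -12242/((-16835 - 1/27921) - 378) = -12242/(-470050036/27921 - 378) = -12242/(-480604174/27921) = -12242*(-27921/480604174) = 170904441/240302087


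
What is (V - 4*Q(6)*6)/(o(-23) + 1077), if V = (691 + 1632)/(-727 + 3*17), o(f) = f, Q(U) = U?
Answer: -99667/712504 ≈ -0.13988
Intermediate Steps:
V = -2323/676 (V = 2323/(-727 + 51) = 2323/(-676) = 2323*(-1/676) = -2323/676 ≈ -3.4364)
(V - 4*Q(6)*6)/(o(-23) + 1077) = (-2323/676 - 4*6*6)/(-23 + 1077) = (-2323/676 - 24*6)/1054 = (-2323/676 - 144)*(1/1054) = -99667/676*1/1054 = -99667/712504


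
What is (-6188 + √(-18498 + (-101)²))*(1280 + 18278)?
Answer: -121024904 + 19558*I*√8297 ≈ -1.2102e+8 + 1.7815e+6*I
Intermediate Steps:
(-6188 + √(-18498 + (-101)²))*(1280 + 18278) = (-6188 + √(-18498 + 10201))*19558 = (-6188 + √(-8297))*19558 = (-6188 + I*√8297)*19558 = -121024904 + 19558*I*√8297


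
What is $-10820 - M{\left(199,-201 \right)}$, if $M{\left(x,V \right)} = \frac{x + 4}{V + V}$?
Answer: $- \frac{4349437}{402} \approx -10820.0$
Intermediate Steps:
$M{\left(x,V \right)} = \frac{4 + x}{2 V}$
$-10820 - M{\left(199,-201 \right)} = -10820 - \frac{4 + 199}{2 \left(-201\right)} = -10820 - \frac{1}{2} \left(- \frac{1}{201}\right) 203 = -10820 - - \frac{203}{402} = -10820 + \frac{203}{402} = - \frac{4349437}{402}$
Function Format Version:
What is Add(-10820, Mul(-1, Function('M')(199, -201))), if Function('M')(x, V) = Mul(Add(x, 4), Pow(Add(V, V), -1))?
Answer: Rational(-4349437, 402) ≈ -10820.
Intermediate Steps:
Function('M')(x, V) = Mul(Rational(1, 2), Pow(V, -1), Add(4, x)) (Function('M')(x, V) = Mul(Add(4, x), Pow(Mul(2, V), -1)) = Mul(Add(4, x), Mul(Rational(1, 2), Pow(V, -1))) = Mul(Rational(1, 2), Pow(V, -1), Add(4, x)))
Add(-10820, Mul(-1, Function('M')(199, -201))) = Add(-10820, Mul(-1, Mul(Rational(1, 2), Pow(-201, -1), Add(4, 199)))) = Add(-10820, Mul(-1, Mul(Rational(1, 2), Rational(-1, 201), 203))) = Add(-10820, Mul(-1, Rational(-203, 402))) = Add(-10820, Rational(203, 402)) = Rational(-4349437, 402)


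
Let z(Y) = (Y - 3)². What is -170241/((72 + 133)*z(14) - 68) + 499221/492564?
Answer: -23835119349/4061518556 ≈ -5.8685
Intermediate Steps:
z(Y) = (-3 + Y)²
-170241/((72 + 133)*z(14) - 68) + 499221/492564 = -170241/((72 + 133)*(-3 + 14)² - 68) + 499221/492564 = -170241/(205*11² - 68) + 499221*(1/492564) = -170241/(205*121 - 68) + 166407/164188 = -170241/(24805 - 68) + 166407/164188 = -170241/24737 + 166407/164188 = -23835119349/4061518556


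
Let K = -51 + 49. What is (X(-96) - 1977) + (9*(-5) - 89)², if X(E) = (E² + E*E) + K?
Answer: 34409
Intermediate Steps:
K = -2
X(E) = -2 + 2*E² (X(E) = (E² + E*E) - 2 = (E² + E²) - 2 = 2*E² - 2 = -2 + 2*E²)
(X(-96) - 1977) + (9*(-5) - 89)² = ((-2 + 2*(-96)²) - 1977) + (9*(-5) - 89)² = ((-2 + 2*9216) - 1977) + (-45 - 89)² = ((-2 + 18432) - 1977) + (-134)² = (18430 - 1977) + 17956 = 16453 + 17956 = 34409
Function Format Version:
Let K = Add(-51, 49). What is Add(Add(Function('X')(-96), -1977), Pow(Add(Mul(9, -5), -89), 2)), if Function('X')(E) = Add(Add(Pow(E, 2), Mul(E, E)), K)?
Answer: 34409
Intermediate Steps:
K = -2
Function('X')(E) = Add(-2, Mul(2, Pow(E, 2))) (Function('X')(E) = Add(Add(Pow(E, 2), Mul(E, E)), -2) = Add(Add(Pow(E, 2), Pow(E, 2)), -2) = Add(Mul(2, Pow(E, 2)), -2) = Add(-2, Mul(2, Pow(E, 2))))
Add(Add(Function('X')(-96), -1977), Pow(Add(Mul(9, -5), -89), 2)) = Add(Add(Add(-2, Mul(2, Pow(-96, 2))), -1977), Pow(Add(Mul(9, -5), -89), 2)) = Add(Add(Add(-2, Mul(2, 9216)), -1977), Pow(Add(-45, -89), 2)) = Add(Add(Add(-2, 18432), -1977), Pow(-134, 2)) = Add(Add(18430, -1977), 17956) = Add(16453, 17956) = 34409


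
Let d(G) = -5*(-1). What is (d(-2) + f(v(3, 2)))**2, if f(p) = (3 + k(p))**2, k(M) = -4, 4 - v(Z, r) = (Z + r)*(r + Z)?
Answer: 36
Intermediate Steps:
d(G) = 5
v(Z, r) = 4 - (Z + r)**2 (v(Z, r) = 4 - (Z + r)*(r + Z) = 4 - (Z + r)*(Z + r) = 4 - (Z + r)**2)
f(p) = 1 (f(p) = (3 - 4)**2 = (-1)**2 = 1)
(d(-2) + f(v(3, 2)))**2 = (5 + 1)**2 = 6**2 = 36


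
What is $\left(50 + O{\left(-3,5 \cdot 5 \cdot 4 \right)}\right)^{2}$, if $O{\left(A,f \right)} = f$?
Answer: $22500$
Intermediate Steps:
$\left(50 + O{\left(-3,5 \cdot 5 \cdot 4 \right)}\right)^{2} = \left(50 + 5 \cdot 5 \cdot 4\right)^{2} = \left(50 + 25 \cdot 4\right)^{2} = \left(50 + 100\right)^{2} = 150^{2} = 22500$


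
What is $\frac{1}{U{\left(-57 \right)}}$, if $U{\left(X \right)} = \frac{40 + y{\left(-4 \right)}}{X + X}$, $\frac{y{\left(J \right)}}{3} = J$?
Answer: $- \frac{57}{14} \approx -4.0714$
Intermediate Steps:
$y{\left(J \right)} = 3 J$
$U{\left(X \right)} = \frac{14}{X}$ ($U{\left(X \right)} = \frac{40 + 3 \left(-4\right)}{X + X} = \frac{40 - 12}{2 X} = 28 \frac{1}{2 X} = \frac{14}{X}$)
$\frac{1}{U{\left(-57 \right)}} = \frac{1}{14 \frac{1}{-57}} = \frac{1}{14 \left(- \frac{1}{57}\right)} = \frac{1}{- \frac{14}{57}} = - \frac{57}{14}$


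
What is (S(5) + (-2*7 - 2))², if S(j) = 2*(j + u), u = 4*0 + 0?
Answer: 36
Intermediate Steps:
u = 0 (u = 0 + 0 = 0)
S(j) = 2*j (S(j) = 2*(j + 0) = 2*j)
(S(5) + (-2*7 - 2))² = (2*5 + (-2*7 - 2))² = (10 + (-14 - 2))² = (10 - 16)² = (-6)² = 36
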